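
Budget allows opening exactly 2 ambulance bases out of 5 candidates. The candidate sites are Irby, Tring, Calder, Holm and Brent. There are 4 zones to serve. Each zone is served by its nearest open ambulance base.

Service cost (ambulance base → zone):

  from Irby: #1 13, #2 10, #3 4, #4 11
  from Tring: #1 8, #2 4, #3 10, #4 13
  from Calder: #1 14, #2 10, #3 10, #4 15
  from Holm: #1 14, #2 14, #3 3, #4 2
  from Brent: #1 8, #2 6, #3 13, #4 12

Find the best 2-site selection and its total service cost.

Choose Tring and Holm; total service cost 17.

With exactly 2 open, each zone uses its cheapest among the chosen.
{Tring, Holm}: #1→Tring 8, #2→Tring 4, #3→Holm 3, #4→Holm 2. Service cost 17.
{Holm, Brent}: service cost 19
{Irby, Tring}: service cost 27
Among all 10 size-2 choices, {Tring, Holm} is lowest.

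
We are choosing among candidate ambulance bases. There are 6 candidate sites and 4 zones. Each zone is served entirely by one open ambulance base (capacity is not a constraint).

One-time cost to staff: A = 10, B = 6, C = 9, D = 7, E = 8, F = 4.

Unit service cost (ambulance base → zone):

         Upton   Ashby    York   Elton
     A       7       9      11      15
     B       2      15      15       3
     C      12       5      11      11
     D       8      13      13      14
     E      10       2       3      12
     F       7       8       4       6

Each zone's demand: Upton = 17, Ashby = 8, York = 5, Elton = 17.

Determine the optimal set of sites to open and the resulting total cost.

For any fixed open set, each zone goes to its cheapest open site; total = fixed + service.
{B, E}: Upton→B 2·17=34, Ashby→E 2·8=16, York→E 3·5=15, Elton→B 3·17=51. Service 116; fixed 14; total 130.
{B, E, F}: service 116 + fixed 18 = 134
{B, D, E}: Upton→B 2·17=34, Ashby→E 2·8=16, York→E 3·5=15, Elton→B 3·17=51. Service 116; fixed 21; total 137.
{A, B, C, D, E, F}: service 116 + fixed 44 = 160
No other subset beats 130.

Open B and E; minimum total cost 130.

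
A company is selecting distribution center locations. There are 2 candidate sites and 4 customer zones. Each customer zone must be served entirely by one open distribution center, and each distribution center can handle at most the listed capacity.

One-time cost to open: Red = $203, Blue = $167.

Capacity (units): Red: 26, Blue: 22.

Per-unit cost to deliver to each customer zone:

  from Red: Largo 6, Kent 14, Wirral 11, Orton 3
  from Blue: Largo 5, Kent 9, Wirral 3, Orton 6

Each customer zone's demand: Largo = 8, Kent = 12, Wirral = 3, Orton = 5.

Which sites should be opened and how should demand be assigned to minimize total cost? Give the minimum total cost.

Minimum total cost: 550

Open {Red, Blue}: Largo→Red 6·8=48, Kent→Blue 9·12=108, Wirral→Blue 3·3=9, Orton→Red 3·5=15.
Loads: Red carries 13/26, Blue carries 15/22. Service 180; fixed 370; total 550.
Next best feasible plan costs 565.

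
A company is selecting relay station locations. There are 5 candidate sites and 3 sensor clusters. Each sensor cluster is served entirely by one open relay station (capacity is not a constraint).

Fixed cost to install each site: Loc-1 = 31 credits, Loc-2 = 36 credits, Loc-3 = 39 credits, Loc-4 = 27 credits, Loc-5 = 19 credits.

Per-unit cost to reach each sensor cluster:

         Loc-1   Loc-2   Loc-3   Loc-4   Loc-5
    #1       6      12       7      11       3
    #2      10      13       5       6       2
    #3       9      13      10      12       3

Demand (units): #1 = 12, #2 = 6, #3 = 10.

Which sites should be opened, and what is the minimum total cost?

For any fixed open set, each sensor cluster goes to its cheapest open site; total = fixed + service.
{Loc-5}: #1→Loc-5 3·12=36, #2→Loc-5 2·6=12, #3→Loc-5 3·10=30. Service 78; fixed 19; total 97.
{Loc-4, Loc-5}: service 78 + fixed 46 = 124
{Loc-1, Loc-5}: #1→Loc-5 3·12=36, #2→Loc-5 2·6=12, #3→Loc-5 3·10=30. Service 78; fixed 50; total 128.
{Loc-1, Loc-2, Loc-3, Loc-4, Loc-5}: service 78 + fixed 152 = 230
No other subset beats 97.

Open Loc-5 only; minimum total cost 97.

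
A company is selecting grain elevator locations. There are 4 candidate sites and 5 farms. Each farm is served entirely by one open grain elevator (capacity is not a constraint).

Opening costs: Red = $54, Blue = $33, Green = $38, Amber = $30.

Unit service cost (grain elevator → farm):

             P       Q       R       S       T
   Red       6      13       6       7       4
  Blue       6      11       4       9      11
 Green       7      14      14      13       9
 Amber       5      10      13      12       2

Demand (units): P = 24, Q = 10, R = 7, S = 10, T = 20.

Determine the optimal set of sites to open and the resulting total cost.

Open Blue and Amber; minimum total cost 441.

For any fixed open set, each farm goes to its cheapest open site; total = fixed + service.
{Blue, Amber}: P→Amber 5·24=120, Q→Amber 10·10=100, R→Blue 4·7=28, S→Blue 9·10=90, T→Amber 2·20=40. Service 378; fixed 63; total 441.
{Red, Amber}: service 372 + fixed 84 = 456
{Red, Blue, Amber}: service 358 + fixed 117 = 475
{Red, Blue, Green, Amber}: service 358 + fixed 155 = 513
(All 15 nonempty subsets were checked; Blue and Amber is lowest.)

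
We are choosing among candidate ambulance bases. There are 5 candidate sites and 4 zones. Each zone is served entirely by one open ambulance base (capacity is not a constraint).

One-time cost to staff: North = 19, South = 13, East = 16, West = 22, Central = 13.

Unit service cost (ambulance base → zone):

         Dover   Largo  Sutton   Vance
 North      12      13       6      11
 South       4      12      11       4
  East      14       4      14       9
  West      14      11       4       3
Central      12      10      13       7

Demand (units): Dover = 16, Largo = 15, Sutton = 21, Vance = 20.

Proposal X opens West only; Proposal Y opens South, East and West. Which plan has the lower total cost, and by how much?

Proposal Y is cheaper by 236.

Proposal X: {West}: Dover→West 14·16=224, Largo→West 11·15=165, Sutton→West 4·21=84, Vance→West 3·20=60. Service 533; fixed 22; total 555.
Proposal Y: {South, East, West}: Dover→South 4·16=64, Largo→East 4·15=60, Sutton→West 4·21=84, Vance→West 3·20=60. Service 268; fixed 51; total 319.
Difference: |555 − 319| = 236.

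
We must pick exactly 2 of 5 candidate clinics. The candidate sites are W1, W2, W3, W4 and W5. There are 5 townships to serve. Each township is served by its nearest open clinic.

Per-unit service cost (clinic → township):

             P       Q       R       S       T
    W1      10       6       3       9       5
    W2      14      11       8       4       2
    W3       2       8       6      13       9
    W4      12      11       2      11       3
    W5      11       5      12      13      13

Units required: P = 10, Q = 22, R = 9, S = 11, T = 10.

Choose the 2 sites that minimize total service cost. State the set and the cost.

With exactly 2 open, each township uses its cheapest among the chosen.
{W2, W3}: P→W3 2·10=20, Q→W3 8·22=176, R→W3 6·9=54, S→W2 4·11=44, T→W2 2·10=20. Service cost 314.
{W1, W2}: service cost 323
{W1, W3}: service cost 328
Among all 10 size-2 choices, {W2, W3} is lowest.

Choose W2 and W3; total service cost 314.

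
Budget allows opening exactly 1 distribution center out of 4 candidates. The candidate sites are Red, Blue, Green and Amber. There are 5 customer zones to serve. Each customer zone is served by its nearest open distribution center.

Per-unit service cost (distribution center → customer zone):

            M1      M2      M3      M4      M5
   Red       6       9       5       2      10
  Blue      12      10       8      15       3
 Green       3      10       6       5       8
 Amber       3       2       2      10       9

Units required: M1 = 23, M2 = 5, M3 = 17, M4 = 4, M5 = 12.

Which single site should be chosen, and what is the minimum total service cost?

With exactly 1 open, each customer zone uses its cheapest among the chosen.
{Amber}: M1→Amber 3·23=69, M2→Amber 2·5=10, M3→Amber 2·17=34, M4→Amber 10·4=40, M5→Amber 9·12=108. Service cost 261.
{Green}: service cost 337
{Red}: service cost 396
Among all 4 size-1 choices, {Amber} is lowest.

Choose Amber only; total service cost 261.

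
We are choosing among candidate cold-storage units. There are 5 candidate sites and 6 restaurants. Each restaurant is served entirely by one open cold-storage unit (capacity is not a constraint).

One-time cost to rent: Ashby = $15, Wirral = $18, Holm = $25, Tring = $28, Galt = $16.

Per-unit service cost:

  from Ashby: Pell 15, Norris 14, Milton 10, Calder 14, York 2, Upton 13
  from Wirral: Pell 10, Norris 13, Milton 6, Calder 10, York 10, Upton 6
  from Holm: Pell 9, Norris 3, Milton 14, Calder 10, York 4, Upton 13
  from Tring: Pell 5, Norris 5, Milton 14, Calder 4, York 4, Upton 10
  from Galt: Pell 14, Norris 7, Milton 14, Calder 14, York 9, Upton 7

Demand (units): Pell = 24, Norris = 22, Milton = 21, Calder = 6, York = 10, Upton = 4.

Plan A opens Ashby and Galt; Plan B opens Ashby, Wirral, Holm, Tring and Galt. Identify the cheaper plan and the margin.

Plan B is cheaper by 381.

Plan A: {Ashby, Galt}: Pell→Galt 14·24=336, Norris→Galt 7·22=154, Milton→Ashby 10·21=210, Calder→Ashby 14·6=84, York→Ashby 2·10=20, Upton→Galt 7·4=28. Service 832; fixed 31; total 863.
Plan B: {Ashby, Wirral, Holm, Tring, Galt}: Pell→Tring 5·24=120, Norris→Holm 3·22=66, Milton→Wirral 6·21=126, Calder→Tring 4·6=24, York→Ashby 2·10=20, Upton→Wirral 6·4=24. Service 380; fixed 102; total 482.
Difference: |863 − 482| = 381.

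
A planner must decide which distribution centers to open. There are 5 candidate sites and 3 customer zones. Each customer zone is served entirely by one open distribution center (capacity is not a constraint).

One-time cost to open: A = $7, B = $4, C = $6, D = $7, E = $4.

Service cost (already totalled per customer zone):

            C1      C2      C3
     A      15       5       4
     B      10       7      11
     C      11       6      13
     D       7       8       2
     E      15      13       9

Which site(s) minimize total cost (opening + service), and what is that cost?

For any fixed open set, each customer zone goes to its cheapest open site; total = fixed + service.
{D}: C1→D 7, C2→D 8, C3→D 2. Service 17; fixed 7; total 24.
{B, D}: C1→D 7, C2→B 7, C3→D 2. Service 16; fixed 11; total 27.
{A, D}: C1→D 7, C2→A 5, C3→D 2. Service 14; fixed 14; total 28.
{A, B, C, D, E}: C1→D 7, C2→A 5, C3→D 2. Service 14; fixed 28; total 42.
No other subset beats 24.

Open D only; minimum total cost 24.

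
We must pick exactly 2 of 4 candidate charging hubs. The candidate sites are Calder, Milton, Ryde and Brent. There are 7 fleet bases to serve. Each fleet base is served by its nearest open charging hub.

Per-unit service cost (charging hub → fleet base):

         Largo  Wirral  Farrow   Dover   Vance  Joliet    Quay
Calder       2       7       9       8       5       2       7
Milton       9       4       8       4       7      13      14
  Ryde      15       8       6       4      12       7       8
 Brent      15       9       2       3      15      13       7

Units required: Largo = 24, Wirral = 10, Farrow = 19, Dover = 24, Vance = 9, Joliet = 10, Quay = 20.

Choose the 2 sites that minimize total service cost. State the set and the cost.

With exactly 2 open, each fleet base uses its cheapest among the chosen.
{Calder, Brent}: Largo→Calder 2·24=48, Wirral→Calder 7·10=70, Farrow→Brent 2·19=38, Dover→Brent 3·24=72, Vance→Calder 5·9=45, Joliet→Calder 2·10=20, Quay→Calder 7·20=140. Service cost 433.
{Calder, Ryde}: service cost 533
{Calder, Milton}: service cost 541
Among all 6 size-2 choices, {Calder, Brent} is lowest.

Choose Calder and Brent; total service cost 433.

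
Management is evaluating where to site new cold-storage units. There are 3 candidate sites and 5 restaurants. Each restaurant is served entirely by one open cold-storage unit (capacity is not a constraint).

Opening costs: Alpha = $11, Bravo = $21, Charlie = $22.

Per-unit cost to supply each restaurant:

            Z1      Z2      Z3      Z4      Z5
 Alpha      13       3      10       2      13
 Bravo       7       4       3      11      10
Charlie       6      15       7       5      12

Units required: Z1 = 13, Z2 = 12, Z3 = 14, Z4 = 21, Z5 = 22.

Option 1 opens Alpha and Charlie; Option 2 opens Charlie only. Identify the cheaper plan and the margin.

Option 1: {Alpha, Charlie}: Z1→Charlie 6·13=78, Z2→Alpha 3·12=36, Z3→Charlie 7·14=98, Z4→Alpha 2·21=42, Z5→Charlie 12·22=264. Service 518; fixed 33; total 551.
Option 2: {Charlie}: Z1→Charlie 6·13=78, Z2→Charlie 15·12=180, Z3→Charlie 7·14=98, Z4→Charlie 5·21=105, Z5→Charlie 12·22=264. Service 725; fixed 22; total 747.
Difference: |551 − 747| = 196.

Option 1 is cheaper by 196.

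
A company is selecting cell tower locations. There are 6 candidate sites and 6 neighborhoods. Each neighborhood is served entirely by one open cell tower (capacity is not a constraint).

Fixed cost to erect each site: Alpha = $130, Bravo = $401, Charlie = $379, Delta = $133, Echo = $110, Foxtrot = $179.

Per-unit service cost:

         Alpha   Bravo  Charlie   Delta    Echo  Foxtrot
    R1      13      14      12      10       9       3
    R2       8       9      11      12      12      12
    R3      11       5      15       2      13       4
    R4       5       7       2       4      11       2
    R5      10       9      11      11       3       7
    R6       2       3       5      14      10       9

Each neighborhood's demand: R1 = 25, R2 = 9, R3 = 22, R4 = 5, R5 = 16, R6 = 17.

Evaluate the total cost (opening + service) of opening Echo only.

Each neighborhood is assigned to its cheapest site among the open ones.
{Echo}: R1→Echo 9·25=225, R2→Echo 12·9=108, R3→Echo 13·22=286, R4→Echo 11·5=55, R5→Echo 3·16=48, R6→Echo 10·17=170. Service 892; fixed 110; total 1002.

Total cost: 1002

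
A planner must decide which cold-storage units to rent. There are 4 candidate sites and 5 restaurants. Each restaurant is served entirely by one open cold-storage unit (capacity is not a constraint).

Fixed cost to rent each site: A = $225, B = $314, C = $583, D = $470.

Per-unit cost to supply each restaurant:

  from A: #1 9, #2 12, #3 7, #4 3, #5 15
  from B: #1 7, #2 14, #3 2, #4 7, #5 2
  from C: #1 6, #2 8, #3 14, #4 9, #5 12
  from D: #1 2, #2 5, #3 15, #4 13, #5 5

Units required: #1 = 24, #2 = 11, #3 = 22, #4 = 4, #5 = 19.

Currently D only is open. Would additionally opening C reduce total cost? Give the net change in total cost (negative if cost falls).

No — net change +545 (cost rises by 545).

Current service cost with {D}: 580.
Adding C: each restaurant re-picks its cheapest; new service cost 542, saving 38.
Extra fixed cost: 583. Net change = 583 − 38 = 545.
(Totals: 1050 → 1595.)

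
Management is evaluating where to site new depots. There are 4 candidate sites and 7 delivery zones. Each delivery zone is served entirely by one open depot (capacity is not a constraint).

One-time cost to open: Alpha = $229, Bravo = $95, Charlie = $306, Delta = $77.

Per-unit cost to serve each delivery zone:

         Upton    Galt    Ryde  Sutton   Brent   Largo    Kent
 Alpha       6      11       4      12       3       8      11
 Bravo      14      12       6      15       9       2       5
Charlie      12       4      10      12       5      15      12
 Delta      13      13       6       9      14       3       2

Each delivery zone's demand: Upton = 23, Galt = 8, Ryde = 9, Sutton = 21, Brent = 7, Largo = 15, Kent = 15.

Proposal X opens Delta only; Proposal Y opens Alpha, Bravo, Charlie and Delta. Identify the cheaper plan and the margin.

Proposal X is cheaper by 287.

Proposal X: {Delta}: Upton→Delta 13·23=299, Galt→Delta 13·8=104, Ryde→Delta 6·9=54, Sutton→Delta 9·21=189, Brent→Delta 14·7=98, Largo→Delta 3·15=45, Kent→Delta 2·15=30. Service 819; fixed 77; total 896.
Proposal Y: {Alpha, Bravo, Charlie, Delta}: Upton→Alpha 6·23=138, Galt→Charlie 4·8=32, Ryde→Alpha 4·9=36, Sutton→Delta 9·21=189, Brent→Alpha 3·7=21, Largo→Bravo 2·15=30, Kent→Delta 2·15=30. Service 476; fixed 707; total 1183.
Difference: |896 − 1183| = 287.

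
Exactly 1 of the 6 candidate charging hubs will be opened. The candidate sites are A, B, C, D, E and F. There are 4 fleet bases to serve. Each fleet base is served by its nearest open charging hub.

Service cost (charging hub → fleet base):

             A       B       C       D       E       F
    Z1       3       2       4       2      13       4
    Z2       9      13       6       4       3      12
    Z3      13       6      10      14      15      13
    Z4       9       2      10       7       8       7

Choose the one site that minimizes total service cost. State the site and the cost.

Choose B only; total service cost 23.

With exactly 1 open, each fleet base uses its cheapest among the chosen.
{B}: Z1→B 2, Z2→B 13, Z3→B 6, Z4→B 2. Service cost 23.
{D}: service cost 27
{C}: service cost 30
Among all 6 size-1 choices, {B} is lowest.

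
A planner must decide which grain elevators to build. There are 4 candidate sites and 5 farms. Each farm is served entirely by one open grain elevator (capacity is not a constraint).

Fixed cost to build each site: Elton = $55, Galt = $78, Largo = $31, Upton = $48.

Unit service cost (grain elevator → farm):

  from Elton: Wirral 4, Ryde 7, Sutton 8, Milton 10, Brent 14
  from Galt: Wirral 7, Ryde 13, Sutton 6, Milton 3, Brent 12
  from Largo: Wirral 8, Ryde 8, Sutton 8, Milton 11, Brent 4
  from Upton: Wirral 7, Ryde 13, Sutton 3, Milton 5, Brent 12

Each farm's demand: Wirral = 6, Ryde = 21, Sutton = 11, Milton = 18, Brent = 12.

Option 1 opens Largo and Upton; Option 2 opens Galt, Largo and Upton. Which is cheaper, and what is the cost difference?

Option 1: {Largo, Upton}: Wirral→Upton 7·6=42, Ryde→Largo 8·21=168, Sutton→Upton 3·11=33, Milton→Upton 5·18=90, Brent→Largo 4·12=48. Service 381; fixed 79; total 460.
Option 2: {Galt, Largo, Upton}: Wirral→Galt 7·6=42, Ryde→Largo 8·21=168, Sutton→Upton 3·11=33, Milton→Galt 3·18=54, Brent→Largo 4·12=48. Service 345; fixed 157; total 502.
Difference: |460 − 502| = 42.

Option 1 is cheaper by 42.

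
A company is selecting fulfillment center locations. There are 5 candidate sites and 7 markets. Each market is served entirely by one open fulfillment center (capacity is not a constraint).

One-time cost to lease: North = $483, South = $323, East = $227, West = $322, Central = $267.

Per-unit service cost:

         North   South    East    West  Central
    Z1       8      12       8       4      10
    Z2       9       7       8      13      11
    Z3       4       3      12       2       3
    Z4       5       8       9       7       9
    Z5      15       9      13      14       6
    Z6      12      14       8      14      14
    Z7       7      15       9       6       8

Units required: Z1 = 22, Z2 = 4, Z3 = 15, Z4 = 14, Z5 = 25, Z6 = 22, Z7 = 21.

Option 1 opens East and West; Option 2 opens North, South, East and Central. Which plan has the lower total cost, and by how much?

Option 1 is cheaper by 668.

Option 1: {East, West}: Z1→West 4·22=88, Z2→East 8·4=32, Z3→West 2·15=30, Z4→West 7·14=98, Z5→East 13·25=325, Z6→East 8·22=176, Z7→West 6·21=126. Service 875; fixed 549; total 1424.
Option 2: {North, South, East, Central}: Z1→North 8·22=176, Z2→South 7·4=28, Z3→South 3·15=45, Z4→North 5·14=70, Z5→Central 6·25=150, Z6→East 8·22=176, Z7→North 7·21=147. Service 792; fixed 1300; total 2092.
Difference: |1424 − 2092| = 668.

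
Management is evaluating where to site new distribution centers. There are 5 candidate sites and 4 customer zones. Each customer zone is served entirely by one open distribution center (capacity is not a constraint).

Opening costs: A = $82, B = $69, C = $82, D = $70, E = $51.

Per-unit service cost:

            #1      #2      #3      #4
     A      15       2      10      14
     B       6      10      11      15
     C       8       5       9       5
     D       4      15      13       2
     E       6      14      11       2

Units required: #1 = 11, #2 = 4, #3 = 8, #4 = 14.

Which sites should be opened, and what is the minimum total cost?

Open E only; minimum total cost 289.

For any fixed open set, each customer zone goes to its cheapest open site; total = fixed + service.
{E}: #1→E 6·11=66, #2→E 14·4=56, #3→E 11·8=88, #4→E 2·14=28. Service 238; fixed 51; total 289.
{D}: #1→D 4·11=44, #2→D 15·4=60, #3→D 13·8=104, #4→D 2·14=28. Service 236; fixed 70; total 306.
{A, D}: service 160 + fixed 152 = 312
{A, B, C, D, E}: #1→D 4·11=44, #2→A 2·4=8, #3→C 9·8=72, #4→D 2·14=28. Service 152; fixed 354; total 506.
No other subset beats 289.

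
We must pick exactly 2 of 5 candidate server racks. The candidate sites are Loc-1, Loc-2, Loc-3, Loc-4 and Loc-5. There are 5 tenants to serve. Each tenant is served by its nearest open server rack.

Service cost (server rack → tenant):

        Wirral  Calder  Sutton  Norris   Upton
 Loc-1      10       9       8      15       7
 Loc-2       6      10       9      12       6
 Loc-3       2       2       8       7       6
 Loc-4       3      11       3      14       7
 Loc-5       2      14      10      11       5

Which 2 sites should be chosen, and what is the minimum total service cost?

With exactly 2 open, each tenant uses its cheapest among the chosen.
{Loc-3, Loc-4}: Wirral→Loc-3 2, Calder→Loc-3 2, Sutton→Loc-4 3, Norris→Loc-3 7, Upton→Loc-3 6. Service cost 20.
{Loc-3, Loc-5}: service cost 24
{Loc-1, Loc-3}: service cost 25
Among all 10 size-2 choices, {Loc-3, Loc-4} is lowest.

Choose Loc-3 and Loc-4; total service cost 20.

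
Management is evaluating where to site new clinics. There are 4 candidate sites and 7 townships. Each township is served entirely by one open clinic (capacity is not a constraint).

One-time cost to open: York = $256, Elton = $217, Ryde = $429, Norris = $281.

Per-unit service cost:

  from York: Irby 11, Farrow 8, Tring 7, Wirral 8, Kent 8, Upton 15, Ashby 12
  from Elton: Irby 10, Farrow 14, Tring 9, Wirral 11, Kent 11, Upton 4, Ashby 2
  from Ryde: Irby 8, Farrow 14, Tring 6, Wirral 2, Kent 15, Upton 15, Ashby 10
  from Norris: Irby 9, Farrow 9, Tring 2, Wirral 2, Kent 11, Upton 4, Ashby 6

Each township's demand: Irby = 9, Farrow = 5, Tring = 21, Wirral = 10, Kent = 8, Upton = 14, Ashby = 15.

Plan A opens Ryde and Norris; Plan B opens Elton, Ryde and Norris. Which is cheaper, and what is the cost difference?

Plan A is cheaper by 157.

Plan A: {Ryde, Norris}: Irby→Ryde 8·9=72, Farrow→Norris 9·5=45, Tring→Norris 2·21=42, Wirral→Ryde 2·10=20, Kent→Norris 11·8=88, Upton→Norris 4·14=56, Ashby→Norris 6·15=90. Service 413; fixed 710; total 1123.
Plan B: {Elton, Ryde, Norris}: Irby→Ryde 8·9=72, Farrow→Norris 9·5=45, Tring→Norris 2·21=42, Wirral→Ryde 2·10=20, Kent→Elton 11·8=88, Upton→Elton 4·14=56, Ashby→Elton 2·15=30. Service 353; fixed 927; total 1280.
Difference: |1123 − 1280| = 157.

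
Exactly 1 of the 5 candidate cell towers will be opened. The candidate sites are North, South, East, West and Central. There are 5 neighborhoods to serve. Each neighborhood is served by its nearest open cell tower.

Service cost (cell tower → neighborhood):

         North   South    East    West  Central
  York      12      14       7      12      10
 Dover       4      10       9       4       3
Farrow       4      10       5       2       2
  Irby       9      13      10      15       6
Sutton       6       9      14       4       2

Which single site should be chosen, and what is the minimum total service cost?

With exactly 1 open, each neighborhood uses its cheapest among the chosen.
{Central}: York→Central 10, Dover→Central 3, Farrow→Central 2, Irby→Central 6, Sutton→Central 2. Service cost 23.
{North}: service cost 35
{West}: service cost 37
Among all 5 size-1 choices, {Central} is lowest.

Choose Central only; total service cost 23.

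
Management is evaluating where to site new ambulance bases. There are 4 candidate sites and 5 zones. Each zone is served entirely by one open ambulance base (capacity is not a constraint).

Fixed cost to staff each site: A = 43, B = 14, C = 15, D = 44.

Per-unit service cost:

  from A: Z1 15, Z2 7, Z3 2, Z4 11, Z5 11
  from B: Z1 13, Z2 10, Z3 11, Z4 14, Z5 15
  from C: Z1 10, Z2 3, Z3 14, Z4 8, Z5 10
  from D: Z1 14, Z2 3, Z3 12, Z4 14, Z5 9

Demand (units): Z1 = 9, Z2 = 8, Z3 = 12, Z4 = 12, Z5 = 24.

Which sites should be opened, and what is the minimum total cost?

Open A and C; minimum total cost 532.

For any fixed open set, each zone goes to its cheapest open site; total = fixed + service.
{A, C}: Z1→C 10·9=90, Z2→C 3·8=24, Z3→A 2·12=24, Z4→C 8·12=96, Z5→C 10·24=240. Service 474; fixed 58; total 532.
{A, B, C}: Z1→C 10·9=90, Z2→C 3·8=24, Z3→A 2·12=24, Z4→C 8·12=96, Z5→C 10·24=240. Service 474; fixed 72; total 546.
{A, C, D}: service 450 + fixed 102 = 552
{A, B, C, D}: service 450 + fixed 116 = 566
No other subset beats 532.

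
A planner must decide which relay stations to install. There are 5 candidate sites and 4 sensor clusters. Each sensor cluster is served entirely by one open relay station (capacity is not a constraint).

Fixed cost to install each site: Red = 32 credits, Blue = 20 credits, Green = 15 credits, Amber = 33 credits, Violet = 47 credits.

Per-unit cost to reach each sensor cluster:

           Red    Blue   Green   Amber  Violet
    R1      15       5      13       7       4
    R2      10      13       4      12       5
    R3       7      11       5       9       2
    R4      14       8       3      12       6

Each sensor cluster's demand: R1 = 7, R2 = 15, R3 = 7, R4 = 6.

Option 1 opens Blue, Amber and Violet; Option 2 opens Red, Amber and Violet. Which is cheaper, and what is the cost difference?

Option 1 is cheaper by 12.

Option 1: {Blue, Amber, Violet}: R1→Violet 4·7=28, R2→Violet 5·15=75, R3→Violet 2·7=14, R4→Violet 6·6=36. Service 153; fixed 100; total 253.
Option 2: {Red, Amber, Violet}: R1→Violet 4·7=28, R2→Violet 5·15=75, R3→Violet 2·7=14, R4→Violet 6·6=36. Service 153; fixed 112; total 265.
Difference: |253 − 265| = 12.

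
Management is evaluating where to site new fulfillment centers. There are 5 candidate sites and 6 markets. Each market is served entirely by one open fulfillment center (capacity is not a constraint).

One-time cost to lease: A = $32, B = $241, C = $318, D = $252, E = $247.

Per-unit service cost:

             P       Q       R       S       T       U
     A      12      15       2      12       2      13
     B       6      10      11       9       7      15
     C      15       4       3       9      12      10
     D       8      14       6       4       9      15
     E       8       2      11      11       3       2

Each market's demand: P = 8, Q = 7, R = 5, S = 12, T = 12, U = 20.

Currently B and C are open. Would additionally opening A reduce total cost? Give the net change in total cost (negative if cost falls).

Current service cost with {B, C}: 483.
Adding A: each market re-picks its cheapest; new service cost 418, saving 65.
Extra fixed cost: 32. Net change = 32 − 65 = -33.
(Totals: 1042 → 1009.)

Yes — net change −33 (cost falls by 33).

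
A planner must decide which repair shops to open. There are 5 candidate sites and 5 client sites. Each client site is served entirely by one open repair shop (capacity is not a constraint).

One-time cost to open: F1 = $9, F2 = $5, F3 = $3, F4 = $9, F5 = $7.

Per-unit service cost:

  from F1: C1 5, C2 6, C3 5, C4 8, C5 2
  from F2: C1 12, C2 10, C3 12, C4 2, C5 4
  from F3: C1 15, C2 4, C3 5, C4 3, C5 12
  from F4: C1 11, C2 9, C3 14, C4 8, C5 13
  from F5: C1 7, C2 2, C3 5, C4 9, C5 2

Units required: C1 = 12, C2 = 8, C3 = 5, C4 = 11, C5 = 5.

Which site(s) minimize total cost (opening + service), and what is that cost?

For any fixed open set, each client site goes to its cheapest open site; total = fixed + service.
{F1, F2, F5}: C1→F1 5·12=60, C2→F5 2·8=16, C3→F1 5·5=25, C4→F2 2·11=22, C5→F1 2·5=10. Service 133; fixed 21; total 154.
{F1, F2, F3, F5}: C1→F1 5·12=60, C2→F5 2·8=16, C3→F1 5·5=25, C4→F2 2·11=22, C5→F1 2·5=10. Service 133; fixed 24; total 157.
{F1, F2, F4, F5}: service 133 + fixed 30 = 163
{F1, F2, F3, F4, F5}: C1→F1 5·12=60, C2→F5 2·8=16, C3→F1 5·5=25, C4→F2 2·11=22, C5→F1 2·5=10. Service 133; fixed 33; total 166.
No other subset beats 154.

Open F1, F2 and F5; minimum total cost 154.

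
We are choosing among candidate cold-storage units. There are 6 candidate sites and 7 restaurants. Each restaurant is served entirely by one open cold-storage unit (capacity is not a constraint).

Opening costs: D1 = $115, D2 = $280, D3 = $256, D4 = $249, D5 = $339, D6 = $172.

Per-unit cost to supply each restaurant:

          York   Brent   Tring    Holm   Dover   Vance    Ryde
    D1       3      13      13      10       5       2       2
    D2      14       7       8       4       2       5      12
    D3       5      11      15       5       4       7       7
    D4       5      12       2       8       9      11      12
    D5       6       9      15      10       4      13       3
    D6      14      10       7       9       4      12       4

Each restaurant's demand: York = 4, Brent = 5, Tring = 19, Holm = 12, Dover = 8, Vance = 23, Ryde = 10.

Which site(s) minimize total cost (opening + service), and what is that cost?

For any fixed open set, each restaurant goes to its cheapest open site; total = fixed + service.
{D1}: York→D1 3·4=12, Brent→D1 13·5=65, Tring→D1 13·19=247, Holm→D1 10·12=120, Dover→D1 5·8=40, Vance→D1 2·23=46, Ryde→D1 2·10=20. Service 550; fixed 115; total 665.
{D1, D4}: service 312 + fixed 364 = 676
{D1, D6}: York→D1 3·4=12, Brent→D6 10·5=50, Tring→D6 7·19=133, Holm→D6 9·12=108, Dover→D6 4·8=32, Vance→D1 2·23=46, Ryde→D1 2·10=20. Service 401; fixed 287; total 688.
{D1, D2, D3, D4, D5, D6}: service 215 + fixed 1411 = 1626
No other subset beats 665.

Open D1 only; minimum total cost 665.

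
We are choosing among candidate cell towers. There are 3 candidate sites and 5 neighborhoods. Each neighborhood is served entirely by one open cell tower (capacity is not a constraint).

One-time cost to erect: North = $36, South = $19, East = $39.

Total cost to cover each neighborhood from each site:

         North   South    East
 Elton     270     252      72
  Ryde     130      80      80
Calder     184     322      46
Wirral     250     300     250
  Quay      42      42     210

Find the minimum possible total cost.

For any fixed open set, each neighborhood goes to its cheapest open site; total = fixed + service.
{South, East}: Elton→East 72, Ryde→South 80, Calder→East 46, Wirral→East 250, Quay→South 42. Service 490; fixed 58; total 548.
{North, East}: service 490 + fixed 75 = 565
{North, South, East}: Elton→East 72, Ryde→South 80, Calder→East 46, Wirral→North 250, Quay→North 42. Service 490; fixed 94; total 584.
{South}: Elton→South 252, Ryde→South 80, Calder→South 322, Wirral→South 300, Quay→South 42. Service 996; fixed 19; total 1015.
(All 7 nonempty subsets were checked; South and East is lowest.)

Minimum total cost: 548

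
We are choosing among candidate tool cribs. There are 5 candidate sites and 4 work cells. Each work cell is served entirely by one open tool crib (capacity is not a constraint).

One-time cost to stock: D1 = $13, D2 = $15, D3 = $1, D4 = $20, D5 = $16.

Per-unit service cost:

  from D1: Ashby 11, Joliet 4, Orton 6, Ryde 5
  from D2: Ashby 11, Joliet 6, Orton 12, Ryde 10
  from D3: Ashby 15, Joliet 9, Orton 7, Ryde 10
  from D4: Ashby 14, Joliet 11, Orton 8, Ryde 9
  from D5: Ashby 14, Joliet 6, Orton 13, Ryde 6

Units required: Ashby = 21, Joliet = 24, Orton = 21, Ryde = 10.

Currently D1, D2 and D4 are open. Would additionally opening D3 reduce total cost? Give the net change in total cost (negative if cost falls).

No — net change +1 (cost rises by 1).

Current service cost with {D1, D2, D4}: 503.
Adding D3: each work cell re-picks its cheapest; new service cost 503, saving 0.
Extra fixed cost: 1. Net change = 1 − 0 = 1.
(Totals: 551 → 552.)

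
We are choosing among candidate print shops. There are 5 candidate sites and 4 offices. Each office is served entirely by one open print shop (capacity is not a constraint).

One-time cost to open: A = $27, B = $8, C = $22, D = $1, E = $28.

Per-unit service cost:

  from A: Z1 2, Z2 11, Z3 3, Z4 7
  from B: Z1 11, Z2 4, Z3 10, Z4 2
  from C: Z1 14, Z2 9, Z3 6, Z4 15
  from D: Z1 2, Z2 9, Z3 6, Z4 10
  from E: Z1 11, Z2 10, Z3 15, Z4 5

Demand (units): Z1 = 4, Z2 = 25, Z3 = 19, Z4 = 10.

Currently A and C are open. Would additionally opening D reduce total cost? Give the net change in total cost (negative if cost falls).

No — net change +1 (cost rises by 1).

Current service cost with {A, C}: 360.
Adding D: each office re-picks its cheapest; new service cost 360, saving 0.
Extra fixed cost: 1. Net change = 1 − 0 = 1.
(Totals: 409 → 410.)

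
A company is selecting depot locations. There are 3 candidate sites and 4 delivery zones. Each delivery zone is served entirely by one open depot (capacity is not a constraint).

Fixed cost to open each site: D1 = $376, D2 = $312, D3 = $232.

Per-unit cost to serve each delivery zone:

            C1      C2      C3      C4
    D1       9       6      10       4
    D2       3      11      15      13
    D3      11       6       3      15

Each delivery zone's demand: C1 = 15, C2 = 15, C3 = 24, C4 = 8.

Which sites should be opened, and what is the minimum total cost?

Open D3 only; minimum total cost 679.

For any fixed open set, each delivery zone goes to its cheapest open site; total = fixed + service.
{D3}: C1→D3 11·15=165, C2→D3 6·15=90, C3→D3 3·24=72, C4→D3 15·8=120. Service 447; fixed 232; total 679.
{D2, D3}: service 311 + fixed 544 = 855
{D1}: C1→D1 9·15=135, C2→D1 6·15=90, C3→D1 10·24=240, C4→D1 4·8=32. Service 497; fixed 376; total 873.
{D1, D2, D3}: C1→D2 3·15=45, C2→D1 6·15=90, C3→D3 3·24=72, C4→D1 4·8=32. Service 239; fixed 920; total 1159.
(All 7 nonempty subsets were checked; D3 only is lowest.)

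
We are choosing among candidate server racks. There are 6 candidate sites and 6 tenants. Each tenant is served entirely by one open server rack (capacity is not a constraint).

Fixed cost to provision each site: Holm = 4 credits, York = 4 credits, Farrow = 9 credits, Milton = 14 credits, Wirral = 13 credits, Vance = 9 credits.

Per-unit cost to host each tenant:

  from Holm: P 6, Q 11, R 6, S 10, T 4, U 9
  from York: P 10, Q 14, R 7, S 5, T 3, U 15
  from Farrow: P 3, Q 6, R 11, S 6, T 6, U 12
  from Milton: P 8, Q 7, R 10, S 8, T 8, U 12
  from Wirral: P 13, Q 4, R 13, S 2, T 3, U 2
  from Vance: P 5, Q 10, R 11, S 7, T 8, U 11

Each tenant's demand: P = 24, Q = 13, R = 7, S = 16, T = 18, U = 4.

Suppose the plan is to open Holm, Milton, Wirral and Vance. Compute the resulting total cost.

Each tenant is assigned to its cheapest site among the open ones.
{Holm, Milton, Wirral, Vance}: P→Vance 5·24=120, Q→Wirral 4·13=52, R→Holm 6·7=42, S→Wirral 2·16=32, T→Wirral 3·18=54, U→Wirral 2·4=8. Service 308; fixed 40; total 348.

Total cost: 348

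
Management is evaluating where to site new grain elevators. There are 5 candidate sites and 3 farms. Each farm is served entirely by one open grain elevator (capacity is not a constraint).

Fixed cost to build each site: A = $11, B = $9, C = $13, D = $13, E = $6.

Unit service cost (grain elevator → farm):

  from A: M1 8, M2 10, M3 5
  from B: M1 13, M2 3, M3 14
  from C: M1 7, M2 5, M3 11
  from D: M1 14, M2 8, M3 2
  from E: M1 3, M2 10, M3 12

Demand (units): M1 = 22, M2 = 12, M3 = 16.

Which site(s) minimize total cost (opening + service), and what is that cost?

Open B, D and E; minimum total cost 162.

For any fixed open set, each farm goes to its cheapest open site; total = fixed + service.
{B, D, E}: M1→E 3·22=66, M2→B 3·12=36, M3→D 2·16=32. Service 134; fixed 28; total 162.
{A, B, D, E}: service 134 + fixed 39 = 173
{B, C, D, E}: M1→E 3·22=66, M2→B 3·12=36, M3→D 2·16=32. Service 134; fixed 41; total 175.
{A, B, C, D, E}: M1→E 3·22=66, M2→B 3·12=36, M3→D 2·16=32. Service 134; fixed 52; total 186.
No other subset beats 162.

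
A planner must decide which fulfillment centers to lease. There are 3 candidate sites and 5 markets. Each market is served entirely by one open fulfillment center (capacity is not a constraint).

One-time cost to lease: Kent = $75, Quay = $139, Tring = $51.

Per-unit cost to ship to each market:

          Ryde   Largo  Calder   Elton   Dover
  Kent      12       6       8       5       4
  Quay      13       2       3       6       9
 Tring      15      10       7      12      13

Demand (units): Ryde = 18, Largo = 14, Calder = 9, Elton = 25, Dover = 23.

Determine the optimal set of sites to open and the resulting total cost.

For any fixed open set, each market goes to its cheapest open site; total = fixed + service.
{Kent}: Ryde→Kent 12·18=216, Largo→Kent 6·14=84, Calder→Kent 8·9=72, Elton→Kent 5·25=125, Dover→Kent 4·23=92. Service 589; fixed 75; total 664.
{Kent, Quay}: Ryde→Kent 12·18=216, Largo→Quay 2·14=28, Calder→Quay 3·9=27, Elton→Kent 5·25=125, Dover→Kent 4·23=92. Service 488; fixed 214; total 702.
{Kent, Tring}: Ryde→Kent 12·18=216, Largo→Kent 6·14=84, Calder→Tring 7·9=63, Elton→Kent 5·25=125, Dover→Kent 4·23=92. Service 580; fixed 126; total 706.
{Kent, Quay, Tring}: Ryde→Kent 12·18=216, Largo→Quay 2·14=28, Calder→Quay 3·9=27, Elton→Kent 5·25=125, Dover→Kent 4·23=92. Service 488; fixed 265; total 753.
No other subset beats 664.

Open Kent only; minimum total cost 664.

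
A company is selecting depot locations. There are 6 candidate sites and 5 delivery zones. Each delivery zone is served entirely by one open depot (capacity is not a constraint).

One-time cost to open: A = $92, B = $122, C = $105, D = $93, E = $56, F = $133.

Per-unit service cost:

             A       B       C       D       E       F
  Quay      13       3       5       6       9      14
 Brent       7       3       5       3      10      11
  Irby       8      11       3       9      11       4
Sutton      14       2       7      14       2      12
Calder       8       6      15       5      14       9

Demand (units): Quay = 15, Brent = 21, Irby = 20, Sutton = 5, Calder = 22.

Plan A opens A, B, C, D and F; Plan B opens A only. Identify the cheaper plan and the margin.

Plan A is cheaper by 7.

Plan A: {A, B, C, D, F}: Quay→B 3·15=45, Brent→B 3·21=63, Irby→C 3·20=60, Sutton→B 2·5=10, Calder→D 5·22=110. Service 288; fixed 545; total 833.
Plan B: {A}: Quay→A 13·15=195, Brent→A 7·21=147, Irby→A 8·20=160, Sutton→A 14·5=70, Calder→A 8·22=176. Service 748; fixed 92; total 840.
Difference: |833 − 840| = 7.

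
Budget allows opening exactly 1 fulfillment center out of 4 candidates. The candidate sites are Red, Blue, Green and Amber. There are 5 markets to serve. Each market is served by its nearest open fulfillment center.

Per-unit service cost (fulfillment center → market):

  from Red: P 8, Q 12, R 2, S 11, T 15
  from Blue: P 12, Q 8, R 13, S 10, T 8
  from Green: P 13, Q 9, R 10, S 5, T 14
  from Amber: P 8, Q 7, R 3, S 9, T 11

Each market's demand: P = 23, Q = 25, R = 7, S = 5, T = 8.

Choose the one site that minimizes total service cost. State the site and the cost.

With exactly 1 open, each market uses its cheapest among the chosen.
{Amber}: P→Amber 8·23=184, Q→Amber 7·25=175, R→Amber 3·7=21, S→Amber 9·5=45, T→Amber 11·8=88. Service cost 513.
{Red}: service cost 673
{Blue}: service cost 681
Among all 4 size-1 choices, {Amber} is lowest.

Choose Amber only; total service cost 513.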